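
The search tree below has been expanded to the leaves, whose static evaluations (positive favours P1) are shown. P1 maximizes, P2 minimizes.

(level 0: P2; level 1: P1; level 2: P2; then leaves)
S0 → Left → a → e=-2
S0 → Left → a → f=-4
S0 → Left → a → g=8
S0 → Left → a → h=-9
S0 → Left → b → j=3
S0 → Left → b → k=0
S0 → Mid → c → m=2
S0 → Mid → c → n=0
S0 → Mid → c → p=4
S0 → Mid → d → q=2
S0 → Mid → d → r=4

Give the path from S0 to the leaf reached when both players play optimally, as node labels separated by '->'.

a (P2): min(-2, -4, 8, -9) = -9
b (P2): min(3, 0) = 0
Left (P1): max(-9, 0) = 0
c (P2): min(2, 0, 4) = 0
d (P2): min(2, 4) = 2
Mid (P1): max(0, 2) = 2
S0 (P2): min(0, 2) = 0
At S0, P2 picks Left (lowest: 0).
At Left, P1 picks b (highest: 0).
At b, P2 picks k (lowest: 0).
Terminal value 0.

S0 -> Left -> b -> k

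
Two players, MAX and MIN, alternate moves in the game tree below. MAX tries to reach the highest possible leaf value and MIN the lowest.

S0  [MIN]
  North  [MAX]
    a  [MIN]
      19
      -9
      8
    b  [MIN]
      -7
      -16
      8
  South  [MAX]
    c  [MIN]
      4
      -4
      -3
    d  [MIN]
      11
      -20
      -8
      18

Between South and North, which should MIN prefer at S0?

North

c (MIN): min(4, -4, -3) = -4
d (MIN): min(11, -20, -8, 18) = -20
South (MAX): max(-4, -20) = -4
a (MIN): min(19, -9, 8) = -9
b (MIN): min(-7, -16, 8) = -16
North (MAX): max(-9, -16) = -9
MIN prefers the lower value; South=-4, North=-9. North is better since -9 < -4.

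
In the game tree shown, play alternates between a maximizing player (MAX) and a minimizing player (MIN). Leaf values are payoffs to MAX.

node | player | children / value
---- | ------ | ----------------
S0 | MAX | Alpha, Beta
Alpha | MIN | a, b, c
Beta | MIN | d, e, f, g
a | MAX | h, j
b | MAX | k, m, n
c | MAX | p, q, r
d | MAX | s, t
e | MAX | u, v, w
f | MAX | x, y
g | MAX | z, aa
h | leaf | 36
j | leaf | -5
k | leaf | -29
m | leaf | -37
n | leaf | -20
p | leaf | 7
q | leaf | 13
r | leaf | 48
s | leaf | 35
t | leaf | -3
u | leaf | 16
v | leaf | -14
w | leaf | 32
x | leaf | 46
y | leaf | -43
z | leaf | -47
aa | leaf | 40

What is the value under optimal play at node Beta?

d (MAX): max(35, -3) = 35
e (MAX): max(16, -14, 32) = 32
f (MAX): max(46, -43) = 46
g (MAX): max(-47, 40) = 40
Beta (MIN): min(35, 32, 46, 40) = 32

32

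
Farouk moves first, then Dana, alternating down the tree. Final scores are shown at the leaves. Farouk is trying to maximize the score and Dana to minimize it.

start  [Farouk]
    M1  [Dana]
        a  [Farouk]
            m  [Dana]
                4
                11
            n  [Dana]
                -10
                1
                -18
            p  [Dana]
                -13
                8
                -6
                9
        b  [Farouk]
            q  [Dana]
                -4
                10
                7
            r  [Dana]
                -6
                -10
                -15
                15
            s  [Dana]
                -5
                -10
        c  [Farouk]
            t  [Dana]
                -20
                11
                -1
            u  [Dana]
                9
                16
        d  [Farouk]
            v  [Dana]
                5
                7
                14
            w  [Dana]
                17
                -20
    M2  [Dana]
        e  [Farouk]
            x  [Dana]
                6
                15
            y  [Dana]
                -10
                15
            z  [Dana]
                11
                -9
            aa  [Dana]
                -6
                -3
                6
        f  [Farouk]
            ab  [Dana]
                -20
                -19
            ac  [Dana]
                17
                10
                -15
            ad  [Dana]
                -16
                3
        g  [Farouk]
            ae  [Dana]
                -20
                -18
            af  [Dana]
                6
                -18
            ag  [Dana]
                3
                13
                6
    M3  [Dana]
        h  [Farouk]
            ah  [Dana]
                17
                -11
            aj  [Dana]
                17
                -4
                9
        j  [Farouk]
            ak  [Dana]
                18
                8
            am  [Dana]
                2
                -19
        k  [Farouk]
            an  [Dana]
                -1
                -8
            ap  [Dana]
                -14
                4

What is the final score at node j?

ak (Dana): min(18, 8) = 8
am (Dana): min(2, -19) = -19
j (Farouk): max(8, -19) = 8

8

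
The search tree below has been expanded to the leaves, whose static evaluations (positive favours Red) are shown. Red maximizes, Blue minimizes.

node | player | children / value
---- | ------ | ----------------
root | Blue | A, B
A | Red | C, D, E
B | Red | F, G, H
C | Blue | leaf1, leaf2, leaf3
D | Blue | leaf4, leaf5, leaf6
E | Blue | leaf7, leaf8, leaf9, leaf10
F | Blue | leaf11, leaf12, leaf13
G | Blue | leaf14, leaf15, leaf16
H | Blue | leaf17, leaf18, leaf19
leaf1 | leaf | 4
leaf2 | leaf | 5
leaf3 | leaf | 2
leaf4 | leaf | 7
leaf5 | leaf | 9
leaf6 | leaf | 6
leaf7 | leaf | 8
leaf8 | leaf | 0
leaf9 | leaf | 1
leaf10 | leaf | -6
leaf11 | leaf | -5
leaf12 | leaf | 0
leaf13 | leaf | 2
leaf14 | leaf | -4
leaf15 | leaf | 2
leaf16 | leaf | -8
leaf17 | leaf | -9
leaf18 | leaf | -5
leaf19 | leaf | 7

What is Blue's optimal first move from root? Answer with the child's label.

C (Blue): min(4, 5, 2) = 2
D (Blue): min(7, 9, 6) = 6
E (Blue): min(8, 0, 1, -6) = -6
A (Red): max(2, 6, -6) = 6
F (Blue): min(-5, 0, 2) = -5
G (Blue): min(-4, 2, -8) = -8
H (Blue): min(-9, -5, 7) = -9
B (Red): max(-5, -8, -9) = -5
root (Blue): min(6, -5) = -5
Blue at root wants the lowest of {A=6, B=-5}, so chooses B.

B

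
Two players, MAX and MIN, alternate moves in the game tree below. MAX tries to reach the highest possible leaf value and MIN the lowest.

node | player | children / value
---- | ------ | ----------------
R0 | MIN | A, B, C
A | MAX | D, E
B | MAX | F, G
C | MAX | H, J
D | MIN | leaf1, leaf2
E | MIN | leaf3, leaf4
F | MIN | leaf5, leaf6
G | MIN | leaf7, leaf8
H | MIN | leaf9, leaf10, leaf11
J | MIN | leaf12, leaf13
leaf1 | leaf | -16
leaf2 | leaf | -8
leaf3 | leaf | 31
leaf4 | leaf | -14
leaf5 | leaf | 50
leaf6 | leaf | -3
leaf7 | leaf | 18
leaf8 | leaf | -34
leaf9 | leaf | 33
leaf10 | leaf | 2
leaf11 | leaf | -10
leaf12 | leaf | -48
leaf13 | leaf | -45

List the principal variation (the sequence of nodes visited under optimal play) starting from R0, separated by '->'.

D (MIN): min(-16, -8) = -16
E (MIN): min(31, -14) = -14
A (MAX): max(-16, -14) = -14
F (MIN): min(50, -3) = -3
G (MIN): min(18, -34) = -34
B (MAX): max(-3, -34) = -3
H (MIN): min(33, 2, -10) = -10
J (MIN): min(-48, -45) = -48
C (MAX): max(-10, -48) = -10
R0 (MIN): min(-14, -3, -10) = -14
At R0, MIN picks A (lowest: -14).
At A, MAX picks E (highest: -14).
At E, MIN picks leaf4 (lowest: -14).
Terminal value -14.

R0 -> A -> E -> leaf4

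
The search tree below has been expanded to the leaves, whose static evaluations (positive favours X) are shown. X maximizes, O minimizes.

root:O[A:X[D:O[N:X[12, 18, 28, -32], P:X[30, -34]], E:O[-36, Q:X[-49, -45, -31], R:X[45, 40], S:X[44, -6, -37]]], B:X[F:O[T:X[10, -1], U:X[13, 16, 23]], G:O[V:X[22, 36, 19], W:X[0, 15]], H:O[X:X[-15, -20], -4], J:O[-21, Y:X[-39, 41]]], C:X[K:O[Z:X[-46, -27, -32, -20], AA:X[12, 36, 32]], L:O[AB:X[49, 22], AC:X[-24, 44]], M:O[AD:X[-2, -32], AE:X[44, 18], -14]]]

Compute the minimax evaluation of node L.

AB (X): max(49, 22) = 49
AC (X): max(-24, 44) = 44
L (O): min(49, 44) = 44

44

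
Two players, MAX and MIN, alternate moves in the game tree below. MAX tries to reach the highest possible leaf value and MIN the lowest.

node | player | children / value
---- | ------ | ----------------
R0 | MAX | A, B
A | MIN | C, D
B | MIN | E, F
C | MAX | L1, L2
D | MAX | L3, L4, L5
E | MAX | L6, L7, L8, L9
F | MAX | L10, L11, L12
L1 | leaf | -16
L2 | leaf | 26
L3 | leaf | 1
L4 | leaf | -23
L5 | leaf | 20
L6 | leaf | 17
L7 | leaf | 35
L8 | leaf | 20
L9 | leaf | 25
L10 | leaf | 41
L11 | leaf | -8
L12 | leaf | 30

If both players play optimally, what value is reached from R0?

35

C (MAX): max(-16, 26) = 26
D (MAX): max(1, -23, 20) = 20
A (MIN): min(26, 20) = 20
E (MAX): max(17, 35, 20, 25) = 35
F (MAX): max(41, -8, 30) = 41
B (MIN): min(35, 41) = 35
R0 (MAX): max(20, 35) = 35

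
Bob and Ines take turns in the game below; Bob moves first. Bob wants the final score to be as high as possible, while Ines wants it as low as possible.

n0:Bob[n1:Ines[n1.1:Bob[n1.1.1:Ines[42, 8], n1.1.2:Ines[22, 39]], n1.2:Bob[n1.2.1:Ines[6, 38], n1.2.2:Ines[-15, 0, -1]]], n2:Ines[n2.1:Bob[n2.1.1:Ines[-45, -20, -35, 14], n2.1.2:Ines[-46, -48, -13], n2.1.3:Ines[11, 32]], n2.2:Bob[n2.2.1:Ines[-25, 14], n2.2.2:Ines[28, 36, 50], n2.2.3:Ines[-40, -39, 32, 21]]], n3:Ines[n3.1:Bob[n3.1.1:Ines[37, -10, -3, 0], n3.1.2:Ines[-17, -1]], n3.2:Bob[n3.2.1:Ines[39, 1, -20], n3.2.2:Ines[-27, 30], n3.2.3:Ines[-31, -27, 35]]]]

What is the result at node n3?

n3.1.1 (Ines): min(37, -10, -3, 0) = -10
n3.1.2 (Ines): min(-17, -1) = -17
n3.1 (Bob): max(-10, -17) = -10
n3.2.1 (Ines): min(39, 1, -20) = -20
n3.2.2 (Ines): min(-27, 30) = -27
n3.2.3 (Ines): min(-31, -27, 35) = -31
n3.2 (Bob): max(-20, -27, -31) = -20
n3 (Ines): min(-10, -20) = -20

-20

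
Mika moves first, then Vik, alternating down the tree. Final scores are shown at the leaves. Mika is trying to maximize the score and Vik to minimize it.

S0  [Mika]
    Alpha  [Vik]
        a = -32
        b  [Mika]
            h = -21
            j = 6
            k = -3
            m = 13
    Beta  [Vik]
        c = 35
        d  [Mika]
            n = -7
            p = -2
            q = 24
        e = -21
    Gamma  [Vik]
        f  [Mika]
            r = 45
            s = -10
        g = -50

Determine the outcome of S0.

b (Mika): max(-21, 6, -3, 13) = 13
Alpha (Vik): min(-32, 13) = -32
d (Mika): max(-7, -2, 24) = 24
Beta (Vik): min(35, 24, -21) = -21
f (Mika): max(45, -10) = 45
Gamma (Vik): min(45, -50) = -50
S0 (Mika): max(-32, -21, -50) = -21

-21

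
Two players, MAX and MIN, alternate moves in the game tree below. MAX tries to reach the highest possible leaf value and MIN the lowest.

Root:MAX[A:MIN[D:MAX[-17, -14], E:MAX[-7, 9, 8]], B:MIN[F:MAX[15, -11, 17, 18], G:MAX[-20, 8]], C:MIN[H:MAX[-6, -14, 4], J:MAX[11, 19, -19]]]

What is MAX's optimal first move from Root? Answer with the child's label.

B

D (MAX): max(-17, -14) = -14
E (MAX): max(-7, 9, 8) = 9
A (MIN): min(-14, 9) = -14
F (MAX): max(15, -11, 17, 18) = 18
G (MAX): max(-20, 8) = 8
B (MIN): min(18, 8) = 8
H (MAX): max(-6, -14, 4) = 4
J (MAX): max(11, 19, -19) = 19
C (MIN): min(4, 19) = 4
Root (MAX): max(-14, 8, 4) = 8
MAX at Root wants the highest of {A=-14, B=8, C=4}, so chooses B.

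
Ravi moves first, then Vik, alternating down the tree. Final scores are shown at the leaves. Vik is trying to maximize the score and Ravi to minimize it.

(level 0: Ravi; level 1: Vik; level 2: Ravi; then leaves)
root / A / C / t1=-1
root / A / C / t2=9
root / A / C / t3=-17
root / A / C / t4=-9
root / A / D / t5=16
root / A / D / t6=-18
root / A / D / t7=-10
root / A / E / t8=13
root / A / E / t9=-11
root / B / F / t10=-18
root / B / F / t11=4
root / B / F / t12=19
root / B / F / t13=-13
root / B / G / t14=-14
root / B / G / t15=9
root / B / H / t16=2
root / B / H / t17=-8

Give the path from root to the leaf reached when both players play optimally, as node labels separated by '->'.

C (Ravi): min(-1, 9, -17, -9) = -17
D (Ravi): min(16, -18, -10) = -18
E (Ravi): min(13, -11) = -11
A (Vik): max(-17, -18, -11) = -11
F (Ravi): min(-18, 4, 19, -13) = -18
G (Ravi): min(-14, 9) = -14
H (Ravi): min(2, -8) = -8
B (Vik): max(-18, -14, -8) = -8
root (Ravi): min(-11, -8) = -11
At root, Ravi picks A (lowest: -11).
At A, Vik picks E (highest: -11).
At E, Ravi picks t9 (lowest: -11).
Terminal value -11.

root -> A -> E -> t9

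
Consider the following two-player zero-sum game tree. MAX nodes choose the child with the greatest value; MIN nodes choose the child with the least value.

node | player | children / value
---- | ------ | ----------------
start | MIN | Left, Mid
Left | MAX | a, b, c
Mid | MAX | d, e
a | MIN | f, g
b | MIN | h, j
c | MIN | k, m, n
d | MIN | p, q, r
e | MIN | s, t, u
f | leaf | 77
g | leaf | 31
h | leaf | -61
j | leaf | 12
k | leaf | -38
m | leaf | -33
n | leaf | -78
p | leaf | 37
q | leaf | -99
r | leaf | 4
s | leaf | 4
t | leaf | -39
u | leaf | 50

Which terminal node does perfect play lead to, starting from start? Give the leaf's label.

a (MIN): min(77, 31) = 31
b (MIN): min(-61, 12) = -61
c (MIN): min(-38, -33, -78) = -78
Left (MAX): max(31, -61, -78) = 31
d (MIN): min(37, -99, 4) = -99
e (MIN): min(4, -39, 50) = -39
Mid (MAX): max(-99, -39) = -39
start (MIN): min(31, -39) = -39
At start, MIN picks Mid (lowest: -39).
At Mid, MAX picks e (highest: -39).
At e, MIN picks t (lowest: -39).
Terminal value -39.

t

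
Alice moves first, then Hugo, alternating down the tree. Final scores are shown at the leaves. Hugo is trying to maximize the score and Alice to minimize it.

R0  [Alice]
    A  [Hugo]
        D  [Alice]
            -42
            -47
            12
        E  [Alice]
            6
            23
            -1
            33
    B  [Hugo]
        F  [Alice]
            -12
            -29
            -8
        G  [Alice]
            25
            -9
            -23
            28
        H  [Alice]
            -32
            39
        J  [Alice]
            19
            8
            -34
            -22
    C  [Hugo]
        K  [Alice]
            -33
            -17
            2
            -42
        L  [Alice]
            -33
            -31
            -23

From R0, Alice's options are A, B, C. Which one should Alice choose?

D (Alice): min(-42, -47, 12) = -47
E (Alice): min(6, 23, -1, 33) = -1
A (Hugo): max(-47, -1) = -1
F (Alice): min(-12, -29, -8) = -29
G (Alice): min(25, -9, -23, 28) = -23
H (Alice): min(-32, 39) = -32
J (Alice): min(19, 8, -34, -22) = -34
B (Hugo): max(-29, -23, -32, -34) = -23
K (Alice): min(-33, -17, 2, -42) = -42
L (Alice): min(-33, -31, -23) = -33
C (Hugo): max(-42, -33) = -33
R0 (Alice): min(-1, -23, -33) = -33
Alice at R0 wants the lowest of {A=-1, B=-23, C=-33}, so chooses C.

C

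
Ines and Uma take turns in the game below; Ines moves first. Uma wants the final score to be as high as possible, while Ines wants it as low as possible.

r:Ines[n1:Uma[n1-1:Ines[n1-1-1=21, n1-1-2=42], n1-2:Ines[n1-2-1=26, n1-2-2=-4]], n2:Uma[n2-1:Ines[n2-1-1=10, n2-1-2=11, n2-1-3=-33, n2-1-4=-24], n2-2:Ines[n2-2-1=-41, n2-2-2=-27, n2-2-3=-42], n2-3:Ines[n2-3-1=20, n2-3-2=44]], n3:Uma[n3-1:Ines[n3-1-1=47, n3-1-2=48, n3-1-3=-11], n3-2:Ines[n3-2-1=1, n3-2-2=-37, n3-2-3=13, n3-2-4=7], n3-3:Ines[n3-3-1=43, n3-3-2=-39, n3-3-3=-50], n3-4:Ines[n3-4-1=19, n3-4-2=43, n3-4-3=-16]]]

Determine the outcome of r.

-11

n1-1 (Ines): min(21, 42) = 21
n1-2 (Ines): min(26, -4) = -4
n1 (Uma): max(21, -4) = 21
n2-1 (Ines): min(10, 11, -33, -24) = -33
n2-2 (Ines): min(-41, -27, -42) = -42
n2-3 (Ines): min(20, 44) = 20
n2 (Uma): max(-33, -42, 20) = 20
n3-1 (Ines): min(47, 48, -11) = -11
n3-2 (Ines): min(1, -37, 13, 7) = -37
n3-3 (Ines): min(43, -39, -50) = -50
n3-4 (Ines): min(19, 43, -16) = -16
n3 (Uma): max(-11, -37, -50, -16) = -11
r (Ines): min(21, 20, -11) = -11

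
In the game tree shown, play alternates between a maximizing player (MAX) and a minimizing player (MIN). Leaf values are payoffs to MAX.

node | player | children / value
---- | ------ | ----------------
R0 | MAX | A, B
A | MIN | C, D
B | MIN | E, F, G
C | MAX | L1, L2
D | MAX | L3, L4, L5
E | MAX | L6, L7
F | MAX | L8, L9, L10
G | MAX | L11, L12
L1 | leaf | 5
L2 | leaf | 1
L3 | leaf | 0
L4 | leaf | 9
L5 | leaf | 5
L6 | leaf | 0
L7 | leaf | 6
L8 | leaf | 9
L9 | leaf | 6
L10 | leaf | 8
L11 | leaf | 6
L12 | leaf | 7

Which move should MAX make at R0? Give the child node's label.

C (MAX): max(5, 1) = 5
D (MAX): max(0, 9, 5) = 9
A (MIN): min(5, 9) = 5
E (MAX): max(0, 6) = 6
F (MAX): max(9, 6, 8) = 9
G (MAX): max(6, 7) = 7
B (MIN): min(6, 9, 7) = 6
R0 (MAX): max(5, 6) = 6
MAX at R0 wants the highest of {A=5, B=6}, so chooses B.

B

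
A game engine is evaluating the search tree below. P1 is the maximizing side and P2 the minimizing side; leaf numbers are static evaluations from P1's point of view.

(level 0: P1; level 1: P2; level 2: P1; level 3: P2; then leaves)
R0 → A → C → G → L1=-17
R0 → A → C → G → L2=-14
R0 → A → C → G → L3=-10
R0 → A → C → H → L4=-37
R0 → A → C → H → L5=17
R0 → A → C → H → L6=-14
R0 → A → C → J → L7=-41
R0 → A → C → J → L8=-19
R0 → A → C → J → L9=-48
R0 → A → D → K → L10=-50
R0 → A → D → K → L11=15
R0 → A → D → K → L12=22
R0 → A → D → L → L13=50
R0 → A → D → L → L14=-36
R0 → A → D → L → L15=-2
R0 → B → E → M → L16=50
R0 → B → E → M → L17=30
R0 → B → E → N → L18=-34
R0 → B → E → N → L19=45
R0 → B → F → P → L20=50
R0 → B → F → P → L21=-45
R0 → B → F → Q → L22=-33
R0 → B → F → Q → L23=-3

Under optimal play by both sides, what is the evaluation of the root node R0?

G (P2): min(-17, -14, -10) = -17
H (P2): min(-37, 17, -14) = -37
J (P2): min(-41, -19, -48) = -48
C (P1): max(-17, -37, -48) = -17
K (P2): min(-50, 15, 22) = -50
L (P2): min(50, -36, -2) = -36
D (P1): max(-50, -36) = -36
A (P2): min(-17, -36) = -36
M (P2): min(50, 30) = 30
N (P2): min(-34, 45) = -34
E (P1): max(30, -34) = 30
P (P2): min(50, -45) = -45
Q (P2): min(-33, -3) = -33
F (P1): max(-45, -33) = -33
B (P2): min(30, -33) = -33
R0 (P1): max(-36, -33) = -33

-33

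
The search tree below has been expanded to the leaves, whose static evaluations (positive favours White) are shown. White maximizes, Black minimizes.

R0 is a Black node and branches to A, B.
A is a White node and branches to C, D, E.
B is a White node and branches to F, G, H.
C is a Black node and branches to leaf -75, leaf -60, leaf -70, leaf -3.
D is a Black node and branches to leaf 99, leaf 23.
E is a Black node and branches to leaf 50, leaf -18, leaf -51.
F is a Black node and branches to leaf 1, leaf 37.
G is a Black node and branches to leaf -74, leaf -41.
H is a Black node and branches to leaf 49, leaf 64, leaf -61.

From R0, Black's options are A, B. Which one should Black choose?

C (Black): min(-75, -60, -70, -3) = -75
D (Black): min(99, 23) = 23
E (Black): min(50, -18, -51) = -51
A (White): max(-75, 23, -51) = 23
F (Black): min(1, 37) = 1
G (Black): min(-74, -41) = -74
H (Black): min(49, 64, -61) = -61
B (White): max(1, -74, -61) = 1
R0 (Black): min(23, 1) = 1
Black at R0 wants the lowest of {A=23, B=1}, so chooses B.

B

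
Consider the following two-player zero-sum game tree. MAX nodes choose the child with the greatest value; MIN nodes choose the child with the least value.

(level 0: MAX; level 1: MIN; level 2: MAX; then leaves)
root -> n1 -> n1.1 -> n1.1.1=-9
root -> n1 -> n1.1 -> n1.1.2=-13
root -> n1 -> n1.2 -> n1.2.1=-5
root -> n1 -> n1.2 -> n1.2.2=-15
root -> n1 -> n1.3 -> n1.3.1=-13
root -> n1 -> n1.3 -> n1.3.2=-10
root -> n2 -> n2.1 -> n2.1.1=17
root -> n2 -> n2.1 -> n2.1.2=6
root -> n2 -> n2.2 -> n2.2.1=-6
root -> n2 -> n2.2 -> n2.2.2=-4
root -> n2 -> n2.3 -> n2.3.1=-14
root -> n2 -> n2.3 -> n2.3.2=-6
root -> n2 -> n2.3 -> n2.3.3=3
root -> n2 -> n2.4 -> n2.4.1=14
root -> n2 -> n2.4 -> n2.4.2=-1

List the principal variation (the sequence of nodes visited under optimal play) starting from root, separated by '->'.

root -> n2 -> n2.2 -> n2.2.2

n1.1 (MAX): max(-9, -13) = -9
n1.2 (MAX): max(-5, -15) = -5
n1.3 (MAX): max(-13, -10) = -10
n1 (MIN): min(-9, -5, -10) = -10
n2.1 (MAX): max(17, 6) = 17
n2.2 (MAX): max(-6, -4) = -4
n2.3 (MAX): max(-14, -6, 3) = 3
n2.4 (MAX): max(14, -1) = 14
n2 (MIN): min(17, -4, 3, 14) = -4
root (MAX): max(-10, -4) = -4
At root, MAX picks n2 (highest: -4).
At n2, MIN picks n2.2 (lowest: -4).
At n2.2, MAX picks n2.2.2 (highest: -4).
Terminal value -4.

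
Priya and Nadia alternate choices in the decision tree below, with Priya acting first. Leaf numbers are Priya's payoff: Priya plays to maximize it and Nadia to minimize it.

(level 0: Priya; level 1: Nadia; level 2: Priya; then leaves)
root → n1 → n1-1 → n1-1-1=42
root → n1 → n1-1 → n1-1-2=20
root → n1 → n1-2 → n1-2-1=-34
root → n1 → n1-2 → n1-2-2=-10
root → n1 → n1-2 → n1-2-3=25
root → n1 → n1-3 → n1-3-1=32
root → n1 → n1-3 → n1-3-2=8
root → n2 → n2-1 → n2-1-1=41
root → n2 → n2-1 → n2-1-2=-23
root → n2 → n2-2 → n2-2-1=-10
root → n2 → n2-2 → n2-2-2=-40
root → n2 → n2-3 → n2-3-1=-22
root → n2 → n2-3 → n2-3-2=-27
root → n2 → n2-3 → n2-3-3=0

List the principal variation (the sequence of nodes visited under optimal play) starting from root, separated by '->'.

n1-1 (Priya): max(42, 20) = 42
n1-2 (Priya): max(-34, -10, 25) = 25
n1-3 (Priya): max(32, 8) = 32
n1 (Nadia): min(42, 25, 32) = 25
n2-1 (Priya): max(41, -23) = 41
n2-2 (Priya): max(-10, -40) = -10
n2-3 (Priya): max(-22, -27, 0) = 0
n2 (Nadia): min(41, -10, 0) = -10
root (Priya): max(25, -10) = 25
At root, Priya picks n1 (highest: 25).
At n1, Nadia picks n1-2 (lowest: 25).
At n1-2, Priya picks n1-2-3 (highest: 25).
Terminal value 25.

root -> n1 -> n1-2 -> n1-2-3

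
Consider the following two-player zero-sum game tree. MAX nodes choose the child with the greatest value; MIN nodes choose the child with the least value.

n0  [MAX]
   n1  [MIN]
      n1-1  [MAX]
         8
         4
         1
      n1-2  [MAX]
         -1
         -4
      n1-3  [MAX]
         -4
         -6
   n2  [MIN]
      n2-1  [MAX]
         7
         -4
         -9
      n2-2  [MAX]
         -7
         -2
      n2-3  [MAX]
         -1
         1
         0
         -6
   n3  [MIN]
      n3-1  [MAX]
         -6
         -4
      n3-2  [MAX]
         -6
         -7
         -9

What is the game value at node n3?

n3-1 (MAX): max(-6, -4) = -4
n3-2 (MAX): max(-6, -7, -9) = -6
n3 (MIN): min(-4, -6) = -6

-6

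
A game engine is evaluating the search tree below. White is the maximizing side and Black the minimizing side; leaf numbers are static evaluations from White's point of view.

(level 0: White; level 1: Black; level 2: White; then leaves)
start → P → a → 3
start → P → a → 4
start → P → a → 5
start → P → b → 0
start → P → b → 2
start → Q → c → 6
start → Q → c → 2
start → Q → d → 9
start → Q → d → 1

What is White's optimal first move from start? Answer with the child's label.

Q

a (White): max(3, 4, 5) = 5
b (White): max(0, 2) = 2
P (Black): min(5, 2) = 2
c (White): max(6, 2) = 6
d (White): max(9, 1) = 9
Q (Black): min(6, 9) = 6
start (White): max(2, 6) = 6
White at start wants the highest of {P=2, Q=6}, so chooses Q.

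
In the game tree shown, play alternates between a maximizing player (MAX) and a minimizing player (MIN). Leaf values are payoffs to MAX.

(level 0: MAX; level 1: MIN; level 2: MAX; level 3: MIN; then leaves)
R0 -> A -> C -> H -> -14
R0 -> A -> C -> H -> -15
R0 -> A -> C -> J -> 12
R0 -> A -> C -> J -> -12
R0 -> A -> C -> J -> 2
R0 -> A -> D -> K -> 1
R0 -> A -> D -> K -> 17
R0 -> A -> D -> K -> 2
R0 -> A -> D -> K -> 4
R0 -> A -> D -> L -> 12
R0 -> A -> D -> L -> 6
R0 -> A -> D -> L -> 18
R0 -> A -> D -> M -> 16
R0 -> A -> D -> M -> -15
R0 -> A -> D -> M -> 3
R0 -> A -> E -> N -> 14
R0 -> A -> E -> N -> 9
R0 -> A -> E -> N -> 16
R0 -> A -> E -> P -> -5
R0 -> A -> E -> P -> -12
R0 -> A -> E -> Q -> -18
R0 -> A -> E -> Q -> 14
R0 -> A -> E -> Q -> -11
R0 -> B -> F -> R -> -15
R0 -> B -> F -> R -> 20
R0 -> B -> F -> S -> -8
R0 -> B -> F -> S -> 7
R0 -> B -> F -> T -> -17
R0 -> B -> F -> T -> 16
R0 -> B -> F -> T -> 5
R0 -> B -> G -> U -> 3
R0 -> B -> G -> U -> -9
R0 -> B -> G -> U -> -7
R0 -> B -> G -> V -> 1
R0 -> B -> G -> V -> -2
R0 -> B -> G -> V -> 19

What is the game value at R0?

H (MIN): min(-14, -15) = -15
J (MIN): min(12, -12, 2) = -12
C (MAX): max(-15, -12) = -12
K (MIN): min(1, 17, 2, 4) = 1
L (MIN): min(12, 6, 18) = 6
M (MIN): min(16, -15, 3) = -15
D (MAX): max(1, 6, -15) = 6
N (MIN): min(14, 9, 16) = 9
P (MIN): min(-5, -12) = -12
Q (MIN): min(-18, 14, -11) = -18
E (MAX): max(9, -12, -18) = 9
A (MIN): min(-12, 6, 9) = -12
R (MIN): min(-15, 20) = -15
S (MIN): min(-8, 7) = -8
T (MIN): min(-17, 16, 5) = -17
F (MAX): max(-15, -8, -17) = -8
U (MIN): min(3, -9, -7) = -9
V (MIN): min(1, -2, 19) = -2
G (MAX): max(-9, -2) = -2
B (MIN): min(-8, -2) = -8
R0 (MAX): max(-12, -8) = -8

-8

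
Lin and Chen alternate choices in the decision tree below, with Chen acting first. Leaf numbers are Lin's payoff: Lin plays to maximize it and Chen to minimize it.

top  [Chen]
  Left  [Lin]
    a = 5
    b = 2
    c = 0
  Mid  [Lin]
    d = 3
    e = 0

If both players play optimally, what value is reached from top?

Left (Lin): max(5, 2, 0) = 5
Mid (Lin): max(3, 0) = 3
top (Chen): min(5, 3) = 3

3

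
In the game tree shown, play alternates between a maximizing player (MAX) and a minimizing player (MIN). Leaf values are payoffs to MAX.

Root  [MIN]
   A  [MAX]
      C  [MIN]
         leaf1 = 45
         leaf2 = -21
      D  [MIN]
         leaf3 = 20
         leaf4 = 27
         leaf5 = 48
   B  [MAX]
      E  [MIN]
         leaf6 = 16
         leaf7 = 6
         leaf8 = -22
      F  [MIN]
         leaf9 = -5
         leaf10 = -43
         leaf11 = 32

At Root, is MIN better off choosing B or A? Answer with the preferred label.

B

E (MIN): min(16, 6, -22) = -22
F (MIN): min(-5, -43, 32) = -43
B (MAX): max(-22, -43) = -22
C (MIN): min(45, -21) = -21
D (MIN): min(20, 27, 48) = 20
A (MAX): max(-21, 20) = 20
MIN prefers the lower value; B=-22, A=20. B is better since -22 < 20.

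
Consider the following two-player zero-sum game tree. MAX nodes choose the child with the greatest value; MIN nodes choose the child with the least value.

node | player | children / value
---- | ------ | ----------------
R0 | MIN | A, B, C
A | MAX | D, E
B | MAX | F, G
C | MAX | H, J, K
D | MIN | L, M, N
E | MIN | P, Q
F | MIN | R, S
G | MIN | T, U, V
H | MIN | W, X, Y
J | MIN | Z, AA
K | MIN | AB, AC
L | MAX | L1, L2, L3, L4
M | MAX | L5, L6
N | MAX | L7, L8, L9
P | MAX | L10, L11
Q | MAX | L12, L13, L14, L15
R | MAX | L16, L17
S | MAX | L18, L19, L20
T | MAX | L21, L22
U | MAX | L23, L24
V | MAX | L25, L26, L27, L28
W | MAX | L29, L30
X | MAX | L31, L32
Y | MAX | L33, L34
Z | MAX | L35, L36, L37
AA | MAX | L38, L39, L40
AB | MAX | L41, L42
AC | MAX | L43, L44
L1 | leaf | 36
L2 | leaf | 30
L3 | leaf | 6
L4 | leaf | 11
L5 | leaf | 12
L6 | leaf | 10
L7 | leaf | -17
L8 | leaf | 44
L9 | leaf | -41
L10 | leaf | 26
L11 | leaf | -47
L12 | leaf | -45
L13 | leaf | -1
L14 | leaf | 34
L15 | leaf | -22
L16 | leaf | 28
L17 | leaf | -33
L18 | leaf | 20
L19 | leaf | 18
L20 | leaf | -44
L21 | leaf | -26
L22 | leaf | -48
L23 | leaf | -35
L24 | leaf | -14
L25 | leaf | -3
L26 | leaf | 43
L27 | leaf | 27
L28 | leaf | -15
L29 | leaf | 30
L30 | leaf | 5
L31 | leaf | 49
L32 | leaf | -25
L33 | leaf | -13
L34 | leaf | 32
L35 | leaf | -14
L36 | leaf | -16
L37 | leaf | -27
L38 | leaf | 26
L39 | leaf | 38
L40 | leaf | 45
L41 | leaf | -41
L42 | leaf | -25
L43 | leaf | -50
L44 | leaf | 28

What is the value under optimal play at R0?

L (MAX): max(36, 30, 6, 11) = 36
M (MAX): max(12, 10) = 12
N (MAX): max(-17, 44, -41) = 44
D (MIN): min(36, 12, 44) = 12
P (MAX): max(26, -47) = 26
Q (MAX): max(-45, -1, 34, -22) = 34
E (MIN): min(26, 34) = 26
A (MAX): max(12, 26) = 26
R (MAX): max(28, -33) = 28
S (MAX): max(20, 18, -44) = 20
F (MIN): min(28, 20) = 20
T (MAX): max(-26, -48) = -26
U (MAX): max(-35, -14) = -14
V (MAX): max(-3, 43, 27, -15) = 43
G (MIN): min(-26, -14, 43) = -26
B (MAX): max(20, -26) = 20
W (MAX): max(30, 5) = 30
X (MAX): max(49, -25) = 49
Y (MAX): max(-13, 32) = 32
H (MIN): min(30, 49, 32) = 30
Z (MAX): max(-14, -16, -27) = -14
AA (MAX): max(26, 38, 45) = 45
J (MIN): min(-14, 45) = -14
AB (MAX): max(-41, -25) = -25
AC (MAX): max(-50, 28) = 28
K (MIN): min(-25, 28) = -25
C (MAX): max(30, -14, -25) = 30
R0 (MIN): min(26, 20, 30) = 20

20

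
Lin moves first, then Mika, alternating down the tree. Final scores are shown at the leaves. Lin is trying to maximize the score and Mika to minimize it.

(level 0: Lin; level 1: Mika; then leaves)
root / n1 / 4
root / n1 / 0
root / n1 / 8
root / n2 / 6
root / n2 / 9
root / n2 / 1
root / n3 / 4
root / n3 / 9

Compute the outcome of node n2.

1

n2 (Mika): min(6, 9, 1) = 1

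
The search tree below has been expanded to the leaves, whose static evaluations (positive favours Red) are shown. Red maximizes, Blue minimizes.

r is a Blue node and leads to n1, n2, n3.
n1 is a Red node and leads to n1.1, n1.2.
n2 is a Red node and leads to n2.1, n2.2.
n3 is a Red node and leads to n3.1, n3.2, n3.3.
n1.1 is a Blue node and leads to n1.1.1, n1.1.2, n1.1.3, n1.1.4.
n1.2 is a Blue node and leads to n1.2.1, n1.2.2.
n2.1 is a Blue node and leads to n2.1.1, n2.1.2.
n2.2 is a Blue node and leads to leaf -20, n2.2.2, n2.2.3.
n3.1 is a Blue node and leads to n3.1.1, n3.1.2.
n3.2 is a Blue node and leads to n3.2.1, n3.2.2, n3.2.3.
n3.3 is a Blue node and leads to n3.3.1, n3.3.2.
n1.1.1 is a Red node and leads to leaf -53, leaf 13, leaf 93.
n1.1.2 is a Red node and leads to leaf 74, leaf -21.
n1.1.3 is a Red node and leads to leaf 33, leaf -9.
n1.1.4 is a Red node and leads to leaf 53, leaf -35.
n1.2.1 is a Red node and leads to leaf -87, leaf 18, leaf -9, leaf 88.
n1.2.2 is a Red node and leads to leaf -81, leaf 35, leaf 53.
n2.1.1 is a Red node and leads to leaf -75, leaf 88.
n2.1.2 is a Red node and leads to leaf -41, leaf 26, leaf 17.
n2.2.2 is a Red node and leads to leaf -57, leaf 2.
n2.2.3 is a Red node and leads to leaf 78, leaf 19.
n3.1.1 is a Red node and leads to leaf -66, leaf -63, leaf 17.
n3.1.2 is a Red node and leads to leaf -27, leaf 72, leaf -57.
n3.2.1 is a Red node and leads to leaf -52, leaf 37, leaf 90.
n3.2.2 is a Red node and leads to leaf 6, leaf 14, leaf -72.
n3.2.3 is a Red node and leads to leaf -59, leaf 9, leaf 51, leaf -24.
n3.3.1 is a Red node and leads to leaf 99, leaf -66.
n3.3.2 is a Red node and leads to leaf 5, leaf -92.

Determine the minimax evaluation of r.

n1.1.1 (Red): max(-53, 13, 93) = 93
n1.1.2 (Red): max(74, -21) = 74
n1.1.3 (Red): max(33, -9) = 33
n1.1.4 (Red): max(53, -35) = 53
n1.1 (Blue): min(93, 74, 33, 53) = 33
n1.2.1 (Red): max(-87, 18, -9, 88) = 88
n1.2.2 (Red): max(-81, 35, 53) = 53
n1.2 (Blue): min(88, 53) = 53
n1 (Red): max(33, 53) = 53
n2.1.1 (Red): max(-75, 88) = 88
n2.1.2 (Red): max(-41, 26, 17) = 26
n2.1 (Blue): min(88, 26) = 26
n2.2.2 (Red): max(-57, 2) = 2
n2.2.3 (Red): max(78, 19) = 78
n2.2 (Blue): min(-20, 2, 78) = -20
n2 (Red): max(26, -20) = 26
n3.1.1 (Red): max(-66, -63, 17) = 17
n3.1.2 (Red): max(-27, 72, -57) = 72
n3.1 (Blue): min(17, 72) = 17
n3.2.1 (Red): max(-52, 37, 90) = 90
n3.2.2 (Red): max(6, 14, -72) = 14
n3.2.3 (Red): max(-59, 9, 51, -24) = 51
n3.2 (Blue): min(90, 14, 51) = 14
n3.3.1 (Red): max(99, -66) = 99
n3.3.2 (Red): max(5, -92) = 5
n3.3 (Blue): min(99, 5) = 5
n3 (Red): max(17, 14, 5) = 17
r (Blue): min(53, 26, 17) = 17

17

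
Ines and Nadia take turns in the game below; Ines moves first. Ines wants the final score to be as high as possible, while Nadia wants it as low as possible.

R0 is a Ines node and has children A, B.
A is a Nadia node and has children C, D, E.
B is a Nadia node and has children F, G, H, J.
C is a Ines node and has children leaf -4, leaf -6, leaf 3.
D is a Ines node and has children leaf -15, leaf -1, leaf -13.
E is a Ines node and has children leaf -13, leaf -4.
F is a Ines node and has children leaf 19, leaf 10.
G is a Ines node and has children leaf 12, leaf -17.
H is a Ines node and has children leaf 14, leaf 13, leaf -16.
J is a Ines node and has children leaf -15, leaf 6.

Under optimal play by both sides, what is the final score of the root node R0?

6

C (Ines): max(-4, -6, 3) = 3
D (Ines): max(-15, -1, -13) = -1
E (Ines): max(-13, -4) = -4
A (Nadia): min(3, -1, -4) = -4
F (Ines): max(19, 10) = 19
G (Ines): max(12, -17) = 12
H (Ines): max(14, 13, -16) = 14
J (Ines): max(-15, 6) = 6
B (Nadia): min(19, 12, 14, 6) = 6
R0 (Ines): max(-4, 6) = 6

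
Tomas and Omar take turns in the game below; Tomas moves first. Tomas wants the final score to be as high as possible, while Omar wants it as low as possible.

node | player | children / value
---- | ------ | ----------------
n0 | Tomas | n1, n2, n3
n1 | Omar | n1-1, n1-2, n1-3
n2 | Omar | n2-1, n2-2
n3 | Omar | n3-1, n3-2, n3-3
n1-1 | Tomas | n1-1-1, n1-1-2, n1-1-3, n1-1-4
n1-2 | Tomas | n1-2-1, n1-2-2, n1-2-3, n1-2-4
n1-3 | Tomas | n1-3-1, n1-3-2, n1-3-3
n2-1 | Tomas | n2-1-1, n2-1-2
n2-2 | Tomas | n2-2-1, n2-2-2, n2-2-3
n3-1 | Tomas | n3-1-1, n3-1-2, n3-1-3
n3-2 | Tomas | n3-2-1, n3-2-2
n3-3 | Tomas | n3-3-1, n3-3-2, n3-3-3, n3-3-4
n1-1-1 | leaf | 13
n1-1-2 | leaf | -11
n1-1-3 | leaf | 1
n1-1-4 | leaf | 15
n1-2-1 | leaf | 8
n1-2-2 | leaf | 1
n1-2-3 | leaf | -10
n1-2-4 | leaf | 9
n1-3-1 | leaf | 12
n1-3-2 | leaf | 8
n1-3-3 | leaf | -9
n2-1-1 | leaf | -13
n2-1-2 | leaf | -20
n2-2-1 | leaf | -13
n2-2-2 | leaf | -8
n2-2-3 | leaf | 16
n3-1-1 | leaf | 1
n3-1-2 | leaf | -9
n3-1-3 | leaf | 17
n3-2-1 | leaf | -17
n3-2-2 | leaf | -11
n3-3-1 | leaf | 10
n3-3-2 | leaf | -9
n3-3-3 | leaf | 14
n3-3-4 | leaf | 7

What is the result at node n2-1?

n2-1 (Tomas): max(-13, -20) = -13

-13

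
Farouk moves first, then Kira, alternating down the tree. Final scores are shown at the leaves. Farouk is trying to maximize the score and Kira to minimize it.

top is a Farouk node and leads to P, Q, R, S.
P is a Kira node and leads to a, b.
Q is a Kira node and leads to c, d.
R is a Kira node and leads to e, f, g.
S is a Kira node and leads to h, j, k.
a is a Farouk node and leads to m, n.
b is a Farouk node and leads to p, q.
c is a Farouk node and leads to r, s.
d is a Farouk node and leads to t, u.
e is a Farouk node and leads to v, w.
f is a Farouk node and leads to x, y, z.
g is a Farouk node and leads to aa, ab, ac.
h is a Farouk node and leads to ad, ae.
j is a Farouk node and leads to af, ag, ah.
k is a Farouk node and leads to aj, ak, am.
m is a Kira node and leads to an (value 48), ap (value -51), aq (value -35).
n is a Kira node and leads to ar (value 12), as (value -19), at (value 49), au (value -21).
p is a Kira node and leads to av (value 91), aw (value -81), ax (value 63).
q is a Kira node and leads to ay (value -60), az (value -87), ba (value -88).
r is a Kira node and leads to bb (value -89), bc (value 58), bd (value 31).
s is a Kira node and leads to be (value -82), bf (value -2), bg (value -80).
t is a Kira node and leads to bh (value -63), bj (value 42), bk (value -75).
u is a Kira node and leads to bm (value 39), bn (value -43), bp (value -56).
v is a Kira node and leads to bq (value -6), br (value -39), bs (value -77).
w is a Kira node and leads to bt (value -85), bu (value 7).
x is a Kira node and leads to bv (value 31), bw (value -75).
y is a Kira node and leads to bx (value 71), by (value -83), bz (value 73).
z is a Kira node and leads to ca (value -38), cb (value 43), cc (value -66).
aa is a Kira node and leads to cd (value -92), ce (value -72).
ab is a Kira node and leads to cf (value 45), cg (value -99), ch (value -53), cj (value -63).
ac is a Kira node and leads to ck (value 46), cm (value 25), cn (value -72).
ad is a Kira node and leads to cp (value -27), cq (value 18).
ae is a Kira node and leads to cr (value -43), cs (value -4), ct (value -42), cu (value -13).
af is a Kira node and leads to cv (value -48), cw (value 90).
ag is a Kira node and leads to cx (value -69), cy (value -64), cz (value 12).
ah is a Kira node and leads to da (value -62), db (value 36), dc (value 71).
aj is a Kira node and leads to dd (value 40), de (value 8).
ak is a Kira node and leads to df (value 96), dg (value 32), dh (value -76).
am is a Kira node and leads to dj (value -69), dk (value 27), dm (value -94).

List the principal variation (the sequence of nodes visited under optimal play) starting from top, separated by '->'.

top -> S -> j -> af -> cv

m (Kira): min(48, -51, -35) = -51
n (Kira): min(12, -19, 49, -21) = -21
a (Farouk): max(-51, -21) = -21
p (Kira): min(91, -81, 63) = -81
q (Kira): min(-60, -87, -88) = -88
b (Farouk): max(-81, -88) = -81
P (Kira): min(-21, -81) = -81
r (Kira): min(-89, 58, 31) = -89
s (Kira): min(-82, -2, -80) = -82
c (Farouk): max(-89, -82) = -82
t (Kira): min(-63, 42, -75) = -75
u (Kira): min(39, -43, -56) = -56
d (Farouk): max(-75, -56) = -56
Q (Kira): min(-82, -56) = -82
v (Kira): min(-6, -39, -77) = -77
w (Kira): min(-85, 7) = -85
e (Farouk): max(-77, -85) = -77
x (Kira): min(31, -75) = -75
y (Kira): min(71, -83, 73) = -83
z (Kira): min(-38, 43, -66) = -66
f (Farouk): max(-75, -83, -66) = -66
aa (Kira): min(-92, -72) = -92
ab (Kira): min(45, -99, -53, -63) = -99
ac (Kira): min(46, 25, -72) = -72
g (Farouk): max(-92, -99, -72) = -72
R (Kira): min(-77, -66, -72) = -77
ad (Kira): min(-27, 18) = -27
ae (Kira): min(-43, -4, -42, -13) = -43
h (Farouk): max(-27, -43) = -27
af (Kira): min(-48, 90) = -48
ag (Kira): min(-69, -64, 12) = -69
ah (Kira): min(-62, 36, 71) = -62
j (Farouk): max(-48, -69, -62) = -48
aj (Kira): min(40, 8) = 8
ak (Kira): min(96, 32, -76) = -76
am (Kira): min(-69, 27, -94) = -94
k (Farouk): max(8, -76, -94) = 8
S (Kira): min(-27, -48, 8) = -48
top (Farouk): max(-81, -82, -77, -48) = -48
At top, Farouk picks S (highest: -48).
At S, Kira picks j (lowest: -48).
At j, Farouk picks af (highest: -48).
At af, Kira picks cv (lowest: -48).
Terminal value -48.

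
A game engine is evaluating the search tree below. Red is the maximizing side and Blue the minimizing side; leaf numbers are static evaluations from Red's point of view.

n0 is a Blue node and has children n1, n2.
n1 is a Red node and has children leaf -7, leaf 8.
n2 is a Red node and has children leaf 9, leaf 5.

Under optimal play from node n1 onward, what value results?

n1 (Red): max(-7, 8) = 8

8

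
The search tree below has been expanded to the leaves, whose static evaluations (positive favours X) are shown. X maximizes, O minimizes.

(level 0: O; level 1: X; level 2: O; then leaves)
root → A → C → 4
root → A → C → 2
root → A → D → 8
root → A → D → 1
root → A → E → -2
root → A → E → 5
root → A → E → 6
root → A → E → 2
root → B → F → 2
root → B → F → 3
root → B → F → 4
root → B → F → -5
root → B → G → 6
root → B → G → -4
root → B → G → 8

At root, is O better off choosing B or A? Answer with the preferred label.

F (O): min(2, 3, 4, -5) = -5
G (O): min(6, -4, 8) = -4
B (X): max(-5, -4) = -4
C (O): min(4, 2) = 2
D (O): min(8, 1) = 1
E (O): min(-2, 5, 6, 2) = -2
A (X): max(2, 1, -2) = 2
O prefers the lower value; B=-4, A=2. B is better since -4 < 2.

B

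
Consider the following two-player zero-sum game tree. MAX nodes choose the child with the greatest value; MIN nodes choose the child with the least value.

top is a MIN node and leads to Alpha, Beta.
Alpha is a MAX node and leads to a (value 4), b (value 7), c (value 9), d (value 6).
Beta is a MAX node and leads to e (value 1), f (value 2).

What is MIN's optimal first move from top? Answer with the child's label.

Beta

Alpha (MAX): max(4, 7, 9, 6) = 9
Beta (MAX): max(1, 2) = 2
top (MIN): min(9, 2) = 2
MIN at top wants the lowest of {Alpha=9, Beta=2}, so chooses Beta.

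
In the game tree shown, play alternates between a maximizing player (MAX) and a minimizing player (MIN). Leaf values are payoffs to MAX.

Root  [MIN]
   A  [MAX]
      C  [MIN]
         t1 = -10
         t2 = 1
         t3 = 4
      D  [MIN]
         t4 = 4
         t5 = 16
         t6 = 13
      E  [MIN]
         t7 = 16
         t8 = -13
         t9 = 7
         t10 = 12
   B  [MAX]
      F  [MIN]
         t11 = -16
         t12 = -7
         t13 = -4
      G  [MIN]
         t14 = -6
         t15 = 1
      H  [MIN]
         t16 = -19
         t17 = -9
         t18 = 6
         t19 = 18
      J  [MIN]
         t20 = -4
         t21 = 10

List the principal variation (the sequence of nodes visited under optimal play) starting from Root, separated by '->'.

Root -> B -> J -> t20

C (MIN): min(-10, 1, 4) = -10
D (MIN): min(4, 16, 13) = 4
E (MIN): min(16, -13, 7, 12) = -13
A (MAX): max(-10, 4, -13) = 4
F (MIN): min(-16, -7, -4) = -16
G (MIN): min(-6, 1) = -6
H (MIN): min(-19, -9, 6, 18) = -19
J (MIN): min(-4, 10) = -4
B (MAX): max(-16, -6, -19, -4) = -4
Root (MIN): min(4, -4) = -4
At Root, MIN picks B (lowest: -4).
At B, MAX picks J (highest: -4).
At J, MIN picks t20 (lowest: -4).
Terminal value -4.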